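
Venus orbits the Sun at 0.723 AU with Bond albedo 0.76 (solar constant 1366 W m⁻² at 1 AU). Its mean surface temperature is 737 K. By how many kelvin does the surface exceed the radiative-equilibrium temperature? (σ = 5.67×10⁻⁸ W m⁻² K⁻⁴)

S = 1366/0.723² = 2613 W m⁻².
T_eq = [S(1−A)/(4σ)]^(1/4) = [2613×0.24/(4×5.67×10⁻⁸)]^(1/4) = 229.3 K.
ΔT = T_surf − T_eq = 737 − 229.3.

ΔT ≈ 507.7 K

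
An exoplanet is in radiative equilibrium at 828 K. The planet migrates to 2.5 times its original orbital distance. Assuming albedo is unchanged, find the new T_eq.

T_eq ≈ 524 K

T_eq ∝ L^(1/4) · d^(−1/2).
T′ = 828 / 2.5^(1/2) = 524 K.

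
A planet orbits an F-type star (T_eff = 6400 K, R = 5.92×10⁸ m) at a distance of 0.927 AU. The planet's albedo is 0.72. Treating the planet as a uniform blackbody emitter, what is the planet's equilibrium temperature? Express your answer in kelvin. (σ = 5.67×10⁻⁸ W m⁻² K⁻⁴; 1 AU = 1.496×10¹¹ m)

T_eq ≈ 215 K

d = 0.927 AU = 1.39×10¹¹ m.
L = 4πR_⋆²σT_⋆⁴ = 4π(5.92×10⁸)² × 5.67×10⁻⁸ × (6400)⁴ = 4.19×10²⁶ W.
S = L/(4πd²) = 1730 W m⁻².
Energy balance: absorbed = emitted ⇒ πR²·S(1−A) = 4πR²·σT_eq⁴, so T_eq⁴ = S(1−A)/(4σ).
T_eq = [1730 × 0.28 / (4 × 5.67×10⁻⁸)]^(1/4) = (2.14×10⁹)^(1/4) = 215 K.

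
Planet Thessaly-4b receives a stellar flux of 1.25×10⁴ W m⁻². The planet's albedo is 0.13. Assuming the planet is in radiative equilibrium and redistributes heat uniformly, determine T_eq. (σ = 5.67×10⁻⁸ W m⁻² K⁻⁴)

Energy balance: absorbed = emitted ⇒ πR²·S(1−A) = 4πR²·σT_eq⁴, so T_eq⁴ = S(1−A)/(4σ).
T_eq = [1.25×10⁴ × 0.87 / (4 × 5.67×10⁻⁸)]^(1/4) = (4.79×10¹⁰)^(1/4) = 468 K.

T_eq ≈ 468 K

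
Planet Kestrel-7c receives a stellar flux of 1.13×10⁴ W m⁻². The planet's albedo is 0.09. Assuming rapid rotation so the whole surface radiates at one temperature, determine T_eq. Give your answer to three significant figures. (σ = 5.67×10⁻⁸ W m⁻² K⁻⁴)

T_eq ≈ 461 K

Energy balance: absorbed = emitted ⇒ πR²·S(1−A) = 4πR²·σT_eq⁴, so T_eq⁴ = S(1−A)/(4σ).
T_eq = [1.13×10⁴ × 0.91 / (4 × 5.67×10⁻⁸)]^(1/4) = (4.53×10¹⁰)^(1/4) = 461 K.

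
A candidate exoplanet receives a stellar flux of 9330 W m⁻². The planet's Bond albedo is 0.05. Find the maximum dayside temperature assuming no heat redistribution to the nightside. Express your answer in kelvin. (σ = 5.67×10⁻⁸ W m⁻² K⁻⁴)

T_ss ≈ 629 K

With no redistribution each surface element balances locally: S(1−A) = σT⁴.
T = [9330 × 0.95 / 5.67×10⁻⁸]^(1/4) = (1.56×10¹¹)^(1/4) = 629 K.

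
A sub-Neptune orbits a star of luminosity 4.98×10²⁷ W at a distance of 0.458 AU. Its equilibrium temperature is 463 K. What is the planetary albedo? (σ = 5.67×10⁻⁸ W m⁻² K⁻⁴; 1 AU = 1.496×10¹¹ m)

A ≈ 0.88

d = 0.458 AU = 6.85×10¹⁰ m.
Flux: S = L/(4πd²) = 4.98×10²⁷/(4π×(6.85×10¹⁰)²) = 8.44×10⁴ W m⁻².
From T_eq⁴ = S(1−A)/(4σ): 1−A = 4σT_eq⁴/S.
1−A = 4 × 5.67×10⁻⁸ × (463)⁴ / 8.44×10⁴ = 0.123.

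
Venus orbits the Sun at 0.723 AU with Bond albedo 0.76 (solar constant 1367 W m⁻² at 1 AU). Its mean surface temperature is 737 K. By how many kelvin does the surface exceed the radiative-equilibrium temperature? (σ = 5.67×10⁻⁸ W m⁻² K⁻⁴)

S = 1367/0.723² = 2615 W m⁻².
T_eq = [S(1−A)/(4σ)]^(1/4) = [2615×0.24/(4×5.67×10⁻⁸)]^(1/4) = 229.4 K.
ΔT = T_surf − T_eq = 737 − 229.4.

ΔT ≈ 507.6 K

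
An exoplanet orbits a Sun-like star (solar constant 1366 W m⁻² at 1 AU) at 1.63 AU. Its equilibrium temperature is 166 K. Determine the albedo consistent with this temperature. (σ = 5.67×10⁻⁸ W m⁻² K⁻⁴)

A ≈ 0.67

Flux at 1.63 AU: S = 1366/1.63² = 514 W m⁻².
From T_eq⁴ = S(1−A)/(4σ): 1−A = 4σT_eq⁴/S.
1−A = 4 × 5.67×10⁻⁸ × (166)⁴ / 514 = 0.335.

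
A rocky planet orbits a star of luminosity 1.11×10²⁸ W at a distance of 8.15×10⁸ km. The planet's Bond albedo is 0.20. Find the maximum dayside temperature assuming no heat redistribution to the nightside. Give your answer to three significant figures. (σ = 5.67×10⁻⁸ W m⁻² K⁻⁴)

d = 8.15×10⁸ km = 8.15×10¹¹ m.
Flux: S = L/(4πd²) = 1.11×10²⁸/(4π×(8.15×10¹¹)²) = 1330 W m⁻².
With no redistribution each surface element balances locally: S(1−A) = σT⁴.
T = [1330 × 0.80 / 5.67×10⁻⁸]^(1/4) = (1.88×10¹⁰)^(1/4) = 370 K.

T_ss ≈ 370 K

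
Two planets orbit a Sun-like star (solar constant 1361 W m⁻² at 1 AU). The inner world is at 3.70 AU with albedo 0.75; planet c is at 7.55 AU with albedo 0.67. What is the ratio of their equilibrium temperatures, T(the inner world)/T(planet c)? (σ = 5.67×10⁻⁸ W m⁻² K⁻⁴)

T_eq = [S₀(1−A)/(4σd²)]^(1/4), so T ∝ (1−A)^(1/4) / √d.
T₁ = [1361×0.25/(4×5.67×10⁻⁸×3.70²)]^(1/4) = 102.31 K.
T₂ = [1361×0.33/(4×5.67×10⁻⁸×7.55²)]^(1/4) = 76.77 K.

T₁/T₂ ≈ 1.333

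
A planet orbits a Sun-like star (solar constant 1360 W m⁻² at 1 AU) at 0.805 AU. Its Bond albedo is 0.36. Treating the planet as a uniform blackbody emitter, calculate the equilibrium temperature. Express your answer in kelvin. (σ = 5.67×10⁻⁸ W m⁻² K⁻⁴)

Flux at 0.805 AU: S = 1360/0.805² = 2100 W m⁻².
Energy balance: absorbed = emitted ⇒ πR²·S(1−A) = 4πR²·σT_eq⁴, so T_eq⁴ = S(1−A)/(4σ).
T_eq = [2100 × 0.64 / (4 × 5.67×10⁻⁸)]^(1/4) = (5.92×10⁹)^(1/4) = 277 K.

T_eq ≈ 277 K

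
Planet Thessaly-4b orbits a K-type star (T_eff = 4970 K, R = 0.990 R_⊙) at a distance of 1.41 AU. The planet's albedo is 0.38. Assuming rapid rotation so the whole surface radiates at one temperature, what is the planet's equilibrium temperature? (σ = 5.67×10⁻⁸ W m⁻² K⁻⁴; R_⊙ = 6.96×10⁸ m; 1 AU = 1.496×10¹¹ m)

R_⋆ = 0.990 × 6.96×10⁸ = 6.89×10⁸ m.
d = 1.41 AU = 2.11×10¹¹ m.
L = 4πR_⋆²σT_⋆⁴ = 4π(6.89×10⁸)² × 5.67×10⁻⁸ × (4970)⁴ = 2.06×10²⁶ W.
S = L/(4πd²) = 369 W m⁻².
Energy balance: absorbed = emitted ⇒ πR²·S(1−A) = 4πR²·σT_eq⁴, so T_eq⁴ = S(1−A)/(4σ).
T_eq = [369 × 0.62 / (4 × 5.67×10⁻⁸)]^(1/4) = (1.01×10⁹)^(1/4) = 178 K.

T_eq ≈ 178 K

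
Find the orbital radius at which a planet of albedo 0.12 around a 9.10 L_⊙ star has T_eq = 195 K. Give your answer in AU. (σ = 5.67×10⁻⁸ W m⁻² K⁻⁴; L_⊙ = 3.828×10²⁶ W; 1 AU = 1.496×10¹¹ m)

L = 9.10 × 3.828×10²⁶ = 3.48×10²⁷ W.
From T_eq⁴ = L(1−A)/(16πσd²): d = √[L(1−A)/(16πσT_eq⁴)].
d = √[3.48×10²⁷ × 0.88 / (16π × 5.67×10⁻⁸ × (195)⁴)] = 8.62×10¹¹ m = 5.77 AU.

d ≈ 5.77 AU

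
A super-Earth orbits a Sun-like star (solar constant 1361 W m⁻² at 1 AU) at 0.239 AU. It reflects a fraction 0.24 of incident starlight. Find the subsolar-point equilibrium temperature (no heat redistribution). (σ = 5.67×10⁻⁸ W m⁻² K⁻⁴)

T_ss ≈ 752 K

Flux at 0.239 AU: S = 1361/0.239² = 2.38×10⁴ W m⁻².
At the subsolar point the surface absorbs S(1−A) and emits σT⁴ per unit area — no factor of 4, since only the local patch is in balance.
T = [2.38×10⁴ × 0.76 / 5.67×10⁻⁸]^(1/4) = (3.19×10¹¹)^(1/4) = 752 K.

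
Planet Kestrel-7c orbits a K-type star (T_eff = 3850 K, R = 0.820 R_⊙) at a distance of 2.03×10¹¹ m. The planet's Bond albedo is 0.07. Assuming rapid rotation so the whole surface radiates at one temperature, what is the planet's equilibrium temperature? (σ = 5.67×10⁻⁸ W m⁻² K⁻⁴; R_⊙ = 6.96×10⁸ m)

R_⋆ = 0.820 × 6.96×10⁸ = 5.71×10⁸ m.
L = 4πR_⋆²σT_⋆⁴ = 4π(5.71×10⁸)² × 5.67×10⁻⁸ × (3850)⁴ = 5.10×10²⁵ W.
S = L/(4πd²) = 98.5 W m⁻².
Energy balance: absorbed = emitted ⇒ πR²·S(1−A) = 4πR²·σT_eq⁴, so T_eq⁴ = S(1−A)/(4σ).
T_eq = [98.5 × 0.93 / (4 × 5.67×10⁻⁸)]^(1/4) = (4.04×10⁸)^(1/4) = 142 K.

T_eq ≈ 142 K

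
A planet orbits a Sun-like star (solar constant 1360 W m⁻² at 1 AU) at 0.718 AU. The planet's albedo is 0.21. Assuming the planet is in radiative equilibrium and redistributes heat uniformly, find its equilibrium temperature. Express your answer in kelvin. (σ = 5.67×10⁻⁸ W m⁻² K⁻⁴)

T_eq ≈ 310 K

Flux at 0.718 AU: S = 1360/0.718² = 2640 W m⁻².
Energy balance: absorbed = emitted ⇒ πR²·S(1−A) = 4πR²·σT_eq⁴, so T_eq⁴ = S(1−A)/(4σ).
T_eq = [2640 × 0.79 / (4 × 5.67×10⁻⁸)]^(1/4) = (9.19×10⁹)^(1/4) = 310 K.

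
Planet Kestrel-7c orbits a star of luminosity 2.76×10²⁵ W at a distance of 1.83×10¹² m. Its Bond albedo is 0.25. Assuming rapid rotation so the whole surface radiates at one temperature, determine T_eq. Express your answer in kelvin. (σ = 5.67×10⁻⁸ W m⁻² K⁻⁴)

Flux: S = L/(4πd²) = 2.76×10²⁵/(4π×(1.83×10¹²)²) = 0.656 W m⁻².
Energy balance: absorbed = emitted ⇒ πR²·S(1−A) = 4πR²·σT_eq⁴, so T_eq⁴ = S(1−A)/(4σ).
T_eq = [0.656 × 0.75 / (4 × 5.67×10⁻⁸)]^(1/4) = (2.17×10⁶)^(1/4) = 38.4 K.

T_eq ≈ 38.4 K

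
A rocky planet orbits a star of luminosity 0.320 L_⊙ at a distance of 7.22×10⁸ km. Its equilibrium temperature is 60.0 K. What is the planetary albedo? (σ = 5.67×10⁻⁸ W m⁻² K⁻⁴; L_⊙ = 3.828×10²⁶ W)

A ≈ 0.84

d = 7.22×10⁸ km = 7.22×10¹¹ m.
L = 0.320 × 3.828×10²⁶ = 1.22×10²⁶ W.
Flux: S = L/(4πd²) = 1.22×10²⁶/(4π×(7.22×10¹¹)²) = 18.7 W m⁻².
From T_eq⁴ = S(1−A)/(4σ): 1−A = 4σT_eq⁴/S.
1−A = 4 × 5.67×10⁻⁸ × (60.0)⁴ / 18.7 = 0.157.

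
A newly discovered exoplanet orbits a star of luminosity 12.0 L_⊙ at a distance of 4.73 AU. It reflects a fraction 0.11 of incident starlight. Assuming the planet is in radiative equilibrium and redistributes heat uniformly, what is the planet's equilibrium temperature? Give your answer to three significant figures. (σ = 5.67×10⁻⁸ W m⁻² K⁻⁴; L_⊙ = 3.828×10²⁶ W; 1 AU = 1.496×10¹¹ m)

d = 4.73 AU = 7.08×10¹¹ m.
L = 12.0 × 3.828×10²⁶ = 4.59×10²⁷ W.
Flux: S = L/(4πd²) = 4.59×10²⁷/(4π×(7.08×10¹¹)²) = 730 W m⁻².
Energy balance: absorbed = emitted ⇒ πR²·S(1−A) = 4πR²·σT_eq⁴, so T_eq⁴ = S(1−A)/(4σ).
T_eq = [730 × 0.89 / (4 × 5.67×10⁻⁸)]^(1/4) = (2.86×10⁹)^(1/4) = 231 K.

T_eq ≈ 231 K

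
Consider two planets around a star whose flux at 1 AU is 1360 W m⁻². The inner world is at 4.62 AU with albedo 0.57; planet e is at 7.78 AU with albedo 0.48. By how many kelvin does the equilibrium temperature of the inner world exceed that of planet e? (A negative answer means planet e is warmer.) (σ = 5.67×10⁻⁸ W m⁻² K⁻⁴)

ΔT ≈ 20.1 K

T_eq = [S₀(1−A)/(4σd²)]^(1/4), so T ∝ (1−A)^(1/4) / √d.
T₁ = [1360×0.43/(4×5.67×10⁻⁸×4.62²)]^(1/4) = 104.84 K.
T₂ = [1360×0.52/(4×5.67×10⁻⁸×7.78²)]^(1/4) = 84.72 K.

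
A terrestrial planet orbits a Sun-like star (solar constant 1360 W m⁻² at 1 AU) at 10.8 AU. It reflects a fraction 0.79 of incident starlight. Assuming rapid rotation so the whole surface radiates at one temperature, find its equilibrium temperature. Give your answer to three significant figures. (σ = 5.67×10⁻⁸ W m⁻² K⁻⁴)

T_eq ≈ 57.3 K

Flux at 10.8 AU: S = 1360/10.8² = 11.7 W m⁻².
Energy balance: absorbed = emitted ⇒ πR²·S(1−A) = 4πR²·σT_eq⁴, so T_eq⁴ = S(1−A)/(4σ).
T_eq = [11.7 × 0.21 / (4 × 5.67×10⁻⁸)]^(1/4) = (1.08×10⁷)^(1/4) = 57.3 K.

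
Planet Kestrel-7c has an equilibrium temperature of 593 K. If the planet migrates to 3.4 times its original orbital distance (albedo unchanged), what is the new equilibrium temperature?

T_eq ∝ L^(1/4) · d^(−1/2).
T′ = 593 / 3.4^(1/2) = 322 K.

T_eq ≈ 322 K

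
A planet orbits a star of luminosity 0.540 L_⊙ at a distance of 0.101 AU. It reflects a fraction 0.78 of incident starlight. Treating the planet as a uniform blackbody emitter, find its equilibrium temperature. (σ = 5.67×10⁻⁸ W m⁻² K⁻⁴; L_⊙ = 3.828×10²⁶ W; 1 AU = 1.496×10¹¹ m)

d = 0.101 AU = 1.51×10¹⁰ m.
L = 0.540 × 3.828×10²⁶ = 2.07×10²⁶ W.
Flux: S = L/(4πd²) = 2.07×10²⁶/(4π×(1.51×10¹⁰)²) = 7.21×10⁴ W m⁻².
Energy balance: absorbed = emitted ⇒ πR²·S(1−A) = 4πR²·σT_eq⁴, so T_eq⁴ = S(1−A)/(4σ).
T_eq = [7.21×10⁴ × 0.22 / (4 × 5.67×10⁻⁸)]^(1/4) = (6.99×10¹⁰)^(1/4) = 514 K.

T_eq ≈ 514 K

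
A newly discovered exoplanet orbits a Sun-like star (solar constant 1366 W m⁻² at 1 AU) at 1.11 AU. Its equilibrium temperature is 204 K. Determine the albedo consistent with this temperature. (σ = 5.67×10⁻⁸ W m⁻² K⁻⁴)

Flux at 1.11 AU: S = 1366/1.11² = 1110 W m⁻².
From T_eq⁴ = S(1−A)/(4σ): 1−A = 4σT_eq⁴/S.
1−A = 4 × 5.67×10⁻⁸ × (204)⁴ / 1110 = 0.354.

A ≈ 0.65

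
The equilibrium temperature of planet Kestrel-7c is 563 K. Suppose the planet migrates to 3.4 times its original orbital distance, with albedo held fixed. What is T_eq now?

T_eq ≈ 305 K

T_eq ∝ L^(1/4) · d^(−1/2).
T′ = 563 / 3.4^(1/2) = 305 K.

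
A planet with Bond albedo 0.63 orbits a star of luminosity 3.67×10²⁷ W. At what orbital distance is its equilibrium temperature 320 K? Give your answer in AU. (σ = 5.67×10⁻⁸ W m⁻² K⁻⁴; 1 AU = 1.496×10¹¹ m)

From T_eq⁴ = L(1−A)/(16πσd²): d = √[L(1−A)/(16πσT_eq⁴)].
d = √[3.67×10²⁷ × 0.37 / (16π × 5.67×10⁻⁸ × (320)⁴)] = 2.13×10¹¹ m = 1.42 AU.

d ≈ 1.42 AU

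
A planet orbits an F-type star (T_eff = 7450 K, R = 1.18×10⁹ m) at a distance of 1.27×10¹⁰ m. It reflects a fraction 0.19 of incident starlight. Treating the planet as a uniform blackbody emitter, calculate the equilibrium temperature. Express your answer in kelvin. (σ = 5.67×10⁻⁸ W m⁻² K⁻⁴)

L = 4πR_⋆²σT_⋆⁴ = 4π(1.18×10⁹)² × 5.67×10⁻⁸ × (7450)⁴ = 3.06×10²⁷ W.
S = L/(4πd²) = 1.51×10⁶ W m⁻².
Energy balance: absorbed = emitted ⇒ πR²·S(1−A) = 4πR²·σT_eq⁴, so T_eq⁴ = S(1−A)/(4σ).
T_eq = [1.51×10⁶ × 0.81 / (4 × 5.67×10⁻⁸)]^(1/4) = (5.39×10¹²)^(1/4) = 1520 K.

T_eq ≈ 1520 K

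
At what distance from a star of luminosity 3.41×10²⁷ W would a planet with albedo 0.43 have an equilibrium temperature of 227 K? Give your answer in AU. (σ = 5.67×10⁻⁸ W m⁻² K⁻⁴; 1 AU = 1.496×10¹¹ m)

From T_eq⁴ = L(1−A)/(16πσd²): d = √[L(1−A)/(16πσT_eq⁴)].
d = √[3.41×10²⁷ × 0.57 / (16π × 5.67×10⁻⁸ × (227)⁴)] = 5.07×10¹¹ m = 3.39 AU.

d ≈ 3.39 AU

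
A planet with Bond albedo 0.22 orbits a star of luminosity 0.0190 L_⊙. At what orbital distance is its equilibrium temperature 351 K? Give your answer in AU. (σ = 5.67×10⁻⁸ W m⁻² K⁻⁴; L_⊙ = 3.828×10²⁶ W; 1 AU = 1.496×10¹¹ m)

d ≈ 0.0765 AU

L = 0.0190 × 3.828×10²⁶ = 7.27×10²⁴ W.
From T_eq⁴ = L(1−A)/(16πσd²): d = √[L(1−A)/(16πσT_eq⁴)].
d = √[7.27×10²⁴ × 0.78 / (16π × 5.67×10⁻⁸ × (351)⁴)] = 1.15×10¹⁰ m = 0.0765 AU.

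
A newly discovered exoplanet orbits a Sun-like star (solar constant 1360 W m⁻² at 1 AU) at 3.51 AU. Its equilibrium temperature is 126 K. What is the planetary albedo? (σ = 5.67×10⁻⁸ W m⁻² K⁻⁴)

Flux at 3.51 AU: S = 1360/3.51² = 110 W m⁻².
From T_eq⁴ = S(1−A)/(4σ): 1−A = 4σT_eq⁴/S.
1−A = 4 × 5.67×10⁻⁸ × (126)⁴ / 110 = 0.518.

A ≈ 0.48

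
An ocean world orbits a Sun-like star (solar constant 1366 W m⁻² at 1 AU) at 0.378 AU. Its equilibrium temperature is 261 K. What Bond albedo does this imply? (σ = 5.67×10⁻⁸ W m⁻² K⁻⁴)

Flux at 0.378 AU: S = 1366/0.378² = 9560 W m⁻².
From T_eq⁴ = S(1−A)/(4σ): 1−A = 4σT_eq⁴/S.
1−A = 4 × 5.67×10⁻⁸ × (261)⁴ / 9560 = 0.110.

A ≈ 0.89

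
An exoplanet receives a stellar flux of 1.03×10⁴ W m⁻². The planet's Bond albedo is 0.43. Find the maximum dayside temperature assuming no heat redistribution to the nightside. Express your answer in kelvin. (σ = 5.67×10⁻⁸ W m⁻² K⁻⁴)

T_ss ≈ 567 K

With no redistribution each surface element balances locally: S(1−A) = σT⁴.
T = [1.03×10⁴ × 0.57 / 5.67×10⁻⁸]^(1/4) = (1.04×10¹¹)^(1/4) = 567 K.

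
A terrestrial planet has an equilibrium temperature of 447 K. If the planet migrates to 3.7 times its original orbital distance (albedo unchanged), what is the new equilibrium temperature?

T_eq ∝ L^(1/4) · d^(−1/2).
T′ = 447 / 3.7^(1/2) = 232 K.

T_eq ≈ 232 K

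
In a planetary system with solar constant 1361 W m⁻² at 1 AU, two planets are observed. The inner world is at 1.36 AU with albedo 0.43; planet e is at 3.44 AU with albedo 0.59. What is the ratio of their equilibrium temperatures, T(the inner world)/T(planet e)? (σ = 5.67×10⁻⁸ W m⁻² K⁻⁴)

T₁/T₂ ≈ 1.727

T_eq = [S₀(1−A)/(4σd²)]^(1/4), so T ∝ (1−A)^(1/4) / √d.
T₁ = [1361×0.57/(4×5.67×10⁻⁸×1.36²)]^(1/4) = 207.37 K.
T₂ = [1361×0.41/(4×5.67×10⁻⁸×3.44²)]^(1/4) = 120.08 K.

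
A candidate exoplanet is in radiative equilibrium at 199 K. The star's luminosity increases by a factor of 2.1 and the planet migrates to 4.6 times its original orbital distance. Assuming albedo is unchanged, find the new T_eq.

T_eq ≈ 112 K

T_eq ∝ L^(1/4) · d^(−1/2).
T′ = 199 × 2.1^(1/4) / 4.6^(1/2) = 112 K.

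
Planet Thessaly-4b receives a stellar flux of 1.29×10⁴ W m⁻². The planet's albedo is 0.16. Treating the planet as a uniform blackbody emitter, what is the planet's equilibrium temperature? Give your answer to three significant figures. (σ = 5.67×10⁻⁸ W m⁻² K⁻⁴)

Energy balance: absorbed = emitted ⇒ πR²·S(1−A) = 4πR²·σT_eq⁴, so T_eq⁴ = S(1−A)/(4σ).
T_eq = [1.29×10⁴ × 0.84 / (4 × 5.67×10⁻⁸)]^(1/4) = (4.78×10¹⁰)^(1/4) = 468 K.

T_eq ≈ 468 K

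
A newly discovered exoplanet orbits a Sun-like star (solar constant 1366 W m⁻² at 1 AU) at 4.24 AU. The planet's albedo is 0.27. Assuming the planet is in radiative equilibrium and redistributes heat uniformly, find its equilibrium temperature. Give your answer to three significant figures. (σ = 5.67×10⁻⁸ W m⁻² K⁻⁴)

T_eq ≈ 125 K

Flux at 4.24 AU: S = 1366/4.24² = 76.0 W m⁻².
Energy balance: absorbed = emitted ⇒ πR²·S(1−A) = 4πR²·σT_eq⁴, so T_eq⁴ = S(1−A)/(4σ).
T_eq = [76.0 × 0.73 / (4 × 5.67×10⁻⁸)]^(1/4) = (2.45×10⁸)^(1/4) = 125 K.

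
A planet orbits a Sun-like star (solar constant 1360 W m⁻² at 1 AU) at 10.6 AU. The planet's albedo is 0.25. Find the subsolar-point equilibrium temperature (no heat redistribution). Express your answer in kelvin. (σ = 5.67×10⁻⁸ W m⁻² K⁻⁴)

T_ss ≈ 112 K

Flux at 10.6 AU: S = 1360/10.6² = 12.1 W m⁻².
At the subsolar point the surface absorbs S(1−A) and emits σT⁴ per unit area — no factor of 4, since only the local patch is in balance.
T = [12.1 × 0.75 / 5.67×10⁻⁸]^(1/4) = (1.60×10⁸)^(1/4) = 112 K.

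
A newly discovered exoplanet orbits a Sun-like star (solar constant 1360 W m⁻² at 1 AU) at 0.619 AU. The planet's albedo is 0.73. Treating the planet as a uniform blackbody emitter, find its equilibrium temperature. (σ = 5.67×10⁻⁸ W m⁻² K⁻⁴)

Flux at 0.619 AU: S = 1360/0.619² = 3550 W m⁻².
Energy balance: absorbed = emitted ⇒ πR²·S(1−A) = 4πR²·σT_eq⁴, so T_eq⁴ = S(1−A)/(4σ).
T_eq = [3550 × 0.27 / (4 × 5.67×10⁻⁸)]^(1/4) = (4.23×10⁹)^(1/4) = 255 K.

T_eq ≈ 255 K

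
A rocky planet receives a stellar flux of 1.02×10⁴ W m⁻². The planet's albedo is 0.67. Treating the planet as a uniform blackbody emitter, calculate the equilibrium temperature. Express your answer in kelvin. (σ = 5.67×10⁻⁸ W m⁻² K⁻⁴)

Energy balance: absorbed = emitted ⇒ πR²·S(1−A) = 4πR²·σT_eq⁴, so T_eq⁴ = S(1−A)/(4σ).
T_eq = [1.02×10⁴ × 0.33 / (4 × 5.67×10⁻⁸)]^(1/4) = (1.48×10¹⁰)^(1/4) = 349 K.

T_eq ≈ 349 K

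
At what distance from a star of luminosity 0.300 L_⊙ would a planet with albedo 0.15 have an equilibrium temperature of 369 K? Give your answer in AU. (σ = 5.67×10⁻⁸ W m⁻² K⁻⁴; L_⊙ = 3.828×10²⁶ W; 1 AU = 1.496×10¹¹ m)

L = 0.300 × 3.828×10²⁶ = 1.15×10²⁶ W.
From T_eq⁴ = L(1−A)/(16πσd²): d = √[L(1−A)/(16πσT_eq⁴)].
d = √[1.15×10²⁶ × 0.85 / (16π × 5.67×10⁻⁸ × (369)⁴)] = 4.30×10¹⁰ m = 0.287 AU.

d ≈ 0.287 AU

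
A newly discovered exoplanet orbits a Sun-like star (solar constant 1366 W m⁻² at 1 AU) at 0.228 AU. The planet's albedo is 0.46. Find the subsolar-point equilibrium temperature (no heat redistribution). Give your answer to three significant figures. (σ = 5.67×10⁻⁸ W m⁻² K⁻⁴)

Flux at 0.228 AU: S = 1366/0.228² = 2.63×10⁴ W m⁻².
At the subsolar point the surface absorbs S(1−A) and emits σT⁴ per unit area — no factor of 4, since only the local patch is in balance.
T = [2.63×10⁴ × 0.54 / 5.67×10⁻⁸]^(1/4) = (2.50×10¹¹)^(1/4) = 707 K.

T_ss ≈ 707 K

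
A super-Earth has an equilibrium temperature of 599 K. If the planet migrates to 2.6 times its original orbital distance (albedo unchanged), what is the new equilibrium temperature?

T_eq ≈ 371 K

T_eq ∝ L^(1/4) · d^(−1/2).
T′ = 599 / 2.6^(1/2) = 371 K.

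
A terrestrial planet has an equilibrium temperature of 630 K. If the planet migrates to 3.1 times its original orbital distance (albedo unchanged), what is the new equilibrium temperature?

T_eq ≈ 358 K

T_eq ∝ L^(1/4) · d^(−1/2).
T′ = 630 / 3.1^(1/2) = 358 K.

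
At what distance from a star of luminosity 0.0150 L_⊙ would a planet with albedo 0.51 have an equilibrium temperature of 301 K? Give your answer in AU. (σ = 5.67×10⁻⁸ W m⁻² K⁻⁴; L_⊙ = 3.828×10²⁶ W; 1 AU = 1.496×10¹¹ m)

d ≈ 0.0733 AU

L = 0.0150 × 3.828×10²⁶ = 5.74×10²⁴ W.
From T_eq⁴ = L(1−A)/(16πσd²): d = √[L(1−A)/(16πσT_eq⁴)].
d = √[5.74×10²⁴ × 0.49 / (16π × 5.67×10⁻⁸ × (301)⁴)] = 1.10×10¹⁰ m = 0.0733 AU.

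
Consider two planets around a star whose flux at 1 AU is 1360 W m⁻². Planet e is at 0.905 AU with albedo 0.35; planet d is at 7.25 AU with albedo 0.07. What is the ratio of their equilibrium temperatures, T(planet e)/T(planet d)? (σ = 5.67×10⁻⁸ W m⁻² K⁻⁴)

T₁/T₂ ≈ 2.588

T_eq = [S₀(1−A)/(4σd²)]^(1/4), so T ∝ (1−A)^(1/4) / √d.
T₁ = [1360×0.65/(4×5.67×10⁻⁸×0.905²)]^(1/4) = 262.65 K.
T₂ = [1360×0.93/(4×5.67×10⁻⁸×7.25²)]^(1/4) = 101.49 K.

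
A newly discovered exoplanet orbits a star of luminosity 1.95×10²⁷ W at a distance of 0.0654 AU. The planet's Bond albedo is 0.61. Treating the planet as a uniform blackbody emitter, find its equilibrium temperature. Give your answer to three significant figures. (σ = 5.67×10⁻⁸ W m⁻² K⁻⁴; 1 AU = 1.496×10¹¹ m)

d = 0.0654 AU = 9.78×10⁹ m.
Flux: S = L/(4πd²) = 1.95×10²⁷/(4π×(9.78×10⁹)²) = 1.62×10⁶ W m⁻².
Energy balance: absorbed = emitted ⇒ πR²·S(1−A) = 4πR²·σT_eq⁴, so T_eq⁴ = S(1−A)/(4σ).
T_eq = [1.62×10⁶ × 0.39 / (4 × 5.67×10⁻⁸)]^(1/4) = (2.79×10¹²)^(1/4) = 1290 K.

T_eq ≈ 1290 K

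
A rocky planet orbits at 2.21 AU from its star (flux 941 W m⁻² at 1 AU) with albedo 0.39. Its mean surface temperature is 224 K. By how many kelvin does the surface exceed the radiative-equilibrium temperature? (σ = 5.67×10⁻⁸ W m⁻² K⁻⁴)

ΔT ≈ 73.1 K

S = 941/2.21² = 192.7 W m⁻².
T_eq = [S(1−A)/(4σ)]^(1/4) = [192.7×0.61/(4×5.67×10⁻⁸)]^(1/4) = 150.9 K.
ΔT = T_surf − T_eq = 224 − 150.9.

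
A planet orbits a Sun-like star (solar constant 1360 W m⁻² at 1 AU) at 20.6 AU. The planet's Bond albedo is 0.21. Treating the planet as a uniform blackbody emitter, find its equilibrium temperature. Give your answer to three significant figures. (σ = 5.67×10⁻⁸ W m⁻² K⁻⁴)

T_eq ≈ 57.8 K

Flux at 20.6 AU: S = 1360/20.6² = 3.20 W m⁻².
Energy balance: absorbed = emitted ⇒ πR²·S(1−A) = 4πR²·σT_eq⁴, so T_eq⁴ = S(1−A)/(4σ).
T_eq = [3.20 × 0.79 / (4 × 5.67×10⁻⁸)]^(1/4) = (1.12×10⁷)^(1/4) = 57.8 K.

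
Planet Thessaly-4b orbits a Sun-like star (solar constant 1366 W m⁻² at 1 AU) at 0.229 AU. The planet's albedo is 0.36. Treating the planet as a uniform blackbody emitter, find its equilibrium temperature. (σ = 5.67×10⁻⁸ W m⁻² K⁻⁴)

T_eq ≈ 521 K

Flux at 0.229 AU: S = 1366/0.229² = 2.60×10⁴ W m⁻².
Energy balance: absorbed = emitted ⇒ πR²·S(1−A) = 4πR²·σT_eq⁴, so T_eq⁴ = S(1−A)/(4σ).
T_eq = [2.60×10⁴ × 0.64 / (4 × 5.67×10⁻⁸)]^(1/4) = (7.35×10¹⁰)^(1/4) = 521 K.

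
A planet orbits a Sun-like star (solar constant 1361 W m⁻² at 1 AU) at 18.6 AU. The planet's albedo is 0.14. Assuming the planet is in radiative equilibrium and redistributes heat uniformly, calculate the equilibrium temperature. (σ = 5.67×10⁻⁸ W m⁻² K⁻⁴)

T_eq ≈ 62.1 K

Flux at 18.6 AU: S = 1361/18.6² = 3.93 W m⁻².
Energy balance: absorbed = emitted ⇒ πR²·S(1−A) = 4πR²·σT_eq⁴, so T_eq⁴ = S(1−A)/(4σ).
T_eq = [3.93 × 0.86 / (4 × 5.67×10⁻⁸)]^(1/4) = (1.49×10⁷)^(1/4) = 62.1 K.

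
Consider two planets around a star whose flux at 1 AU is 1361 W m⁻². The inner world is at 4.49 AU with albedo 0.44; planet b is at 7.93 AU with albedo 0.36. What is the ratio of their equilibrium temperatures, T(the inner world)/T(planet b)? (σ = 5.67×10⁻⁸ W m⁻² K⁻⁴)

T₁/T₂ ≈ 1.285

T_eq = [S₀(1−A)/(4σd²)]^(1/4), so T ∝ (1−A)^(1/4) / √d.
T₁ = [1361×0.56/(4×5.67×10⁻⁸×4.49²)]^(1/4) = 113.63 K.
T₂ = [1361×0.64/(4×5.67×10⁻⁸×7.93²)]^(1/4) = 88.40 K.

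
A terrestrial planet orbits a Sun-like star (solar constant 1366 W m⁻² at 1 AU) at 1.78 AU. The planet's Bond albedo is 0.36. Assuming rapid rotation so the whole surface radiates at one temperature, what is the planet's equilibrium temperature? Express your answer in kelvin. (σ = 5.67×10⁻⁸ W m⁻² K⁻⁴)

Flux at 1.78 AU: S = 1366/1.78² = 431 W m⁻².
Energy balance: absorbed = emitted ⇒ πR²·S(1−A) = 4πR²·σT_eq⁴, so T_eq⁴ = S(1−A)/(4σ).
T_eq = [431 × 0.64 / (4 × 5.67×10⁻⁸)]^(1/4) = (1.22×10⁹)^(1/4) = 187 K.

T_eq ≈ 187 K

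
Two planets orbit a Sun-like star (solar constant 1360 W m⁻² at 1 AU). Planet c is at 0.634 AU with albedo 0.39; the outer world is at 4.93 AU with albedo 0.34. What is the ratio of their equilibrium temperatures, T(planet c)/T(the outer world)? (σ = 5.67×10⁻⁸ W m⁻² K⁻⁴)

T₁/T₂ ≈ 2.734

T_eq = [S₀(1−A)/(4σd²)]^(1/4), so T ∝ (1−A)^(1/4) / √d.
T₁ = [1360×0.61/(4×5.67×10⁻⁸×0.634²)]^(1/4) = 308.86 K.
T₂ = [1360×0.66/(4×5.67×10⁻⁸×4.93²)]^(1/4) = 112.96 K.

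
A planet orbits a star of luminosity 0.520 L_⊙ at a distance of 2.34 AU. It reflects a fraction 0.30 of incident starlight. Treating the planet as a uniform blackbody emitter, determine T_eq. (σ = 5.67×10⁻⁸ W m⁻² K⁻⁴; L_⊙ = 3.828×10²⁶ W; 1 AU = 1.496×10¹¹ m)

d = 2.34 AU = 3.50×10¹¹ m.
L = 0.520 × 3.828×10²⁶ = 1.99×10²⁶ W.
Flux: S = L/(4πd²) = 1.99×10²⁶/(4π×(3.50×10¹¹)²) = 129 W m⁻².
Energy balance: absorbed = emitted ⇒ πR²·S(1−A) = 4πR²·σT_eq⁴, so T_eq⁴ = S(1−A)/(4σ).
T_eq = [129 × 0.70 / (4 × 5.67×10⁻⁸)]^(1/4) = (3.99×10⁸)^(1/4) = 141 K.

T_eq ≈ 141 K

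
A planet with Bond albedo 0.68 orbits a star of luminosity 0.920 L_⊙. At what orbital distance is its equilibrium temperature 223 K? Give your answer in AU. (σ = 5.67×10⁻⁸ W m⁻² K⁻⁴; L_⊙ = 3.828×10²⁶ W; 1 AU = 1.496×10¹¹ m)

L = 0.920 × 3.828×10²⁶ = 3.52×10²⁶ W.
From T_eq⁴ = L(1−A)/(16πσd²): d = √[L(1−A)/(16πσT_eq⁴)].
d = √[3.52×10²⁶ × 0.32 / (16π × 5.67×10⁻⁸ × (223)⁴)] = 1.26×10¹¹ m = 0.845 AU.

d ≈ 0.845 AU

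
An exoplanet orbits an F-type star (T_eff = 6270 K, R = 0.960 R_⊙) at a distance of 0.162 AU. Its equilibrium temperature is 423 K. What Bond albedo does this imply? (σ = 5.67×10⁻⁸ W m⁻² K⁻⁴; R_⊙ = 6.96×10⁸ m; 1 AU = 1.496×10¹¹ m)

R_⋆ = 0.960 × 6.96×10⁸ = 6.68×10⁸ m.
d = 0.162 AU = 2.42×10¹⁰ m.
L = 4πR_⋆²σT_⋆⁴ = 4π(6.68×10⁸)² × 5.67×10⁻⁸ × (6270)⁴ = 4.92×10²⁶ W.
S = L/(4πd²) = 6.66×10⁴ W m⁻².
From T_eq⁴ = S(1−A)/(4σ): 1−A = 4σT_eq⁴/S.
1−A = 4 × 5.67×10⁻⁸ × (423)⁴ / 6.66×10⁴ = 0.109.

A ≈ 0.89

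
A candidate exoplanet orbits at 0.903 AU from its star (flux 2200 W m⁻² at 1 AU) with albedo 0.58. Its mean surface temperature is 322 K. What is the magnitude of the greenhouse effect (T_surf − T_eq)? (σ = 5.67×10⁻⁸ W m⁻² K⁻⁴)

S = 2200/0.903² = 2698 W m⁻².
T_eq = [S(1−A)/(4σ)]^(1/4) = [2698×0.42/(4×5.67×10⁻⁸)]^(1/4) = 265.9 K.
ΔT = T_surf − T_eq = 322 − 265.9.

ΔT ≈ 56.1 K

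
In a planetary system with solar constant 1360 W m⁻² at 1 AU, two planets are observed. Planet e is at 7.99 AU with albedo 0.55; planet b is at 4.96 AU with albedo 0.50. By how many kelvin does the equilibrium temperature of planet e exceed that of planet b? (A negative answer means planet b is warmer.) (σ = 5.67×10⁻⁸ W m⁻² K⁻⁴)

T_eq = [S₀(1−A)/(4σd²)]^(1/4), so T ∝ (1−A)^(1/4) / √d.
T₁ = [1360×0.45/(4×5.67×10⁻⁸×7.99²)]^(1/4) = 80.63 K.
T₂ = [1360×0.50/(4×5.67×10⁻⁸×4.96²)]^(1/4) = 105.07 K.

ΔT ≈ -24.4 K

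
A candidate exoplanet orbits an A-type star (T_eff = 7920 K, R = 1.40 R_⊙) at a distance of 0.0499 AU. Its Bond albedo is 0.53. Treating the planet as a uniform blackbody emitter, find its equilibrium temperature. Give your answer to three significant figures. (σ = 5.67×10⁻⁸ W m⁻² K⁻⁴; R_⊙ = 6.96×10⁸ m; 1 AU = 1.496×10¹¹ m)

T_eq ≈ 1680 K

R_⋆ = 1.40 × 6.96×10⁸ = 9.74×10⁸ m.
d = 0.0499 AU = 7.47×10⁹ m.
L = 4πR_⋆²σT_⋆⁴ = 4π(9.74×10⁸)² × 5.67×10⁻⁸ × (7920)⁴ = 2.66×10²⁷ W.
S = L/(4πd²) = 3.80×10⁶ W m⁻².
Energy balance: absorbed = emitted ⇒ πR²·S(1−A) = 4πR²·σT_eq⁴, so T_eq⁴ = S(1−A)/(4σ).
T_eq = [3.80×10⁶ × 0.47 / (4 × 5.67×10⁻⁸)]^(1/4) = (7.88×10¹²)^(1/4) = 1680 K.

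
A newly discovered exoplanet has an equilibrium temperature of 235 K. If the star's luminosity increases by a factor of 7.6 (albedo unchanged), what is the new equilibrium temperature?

T_eq ∝ L^(1/4) · d^(−1/2).
T′ = 235 × 7.6^(1/4) = 390 K.

T_eq ≈ 390 K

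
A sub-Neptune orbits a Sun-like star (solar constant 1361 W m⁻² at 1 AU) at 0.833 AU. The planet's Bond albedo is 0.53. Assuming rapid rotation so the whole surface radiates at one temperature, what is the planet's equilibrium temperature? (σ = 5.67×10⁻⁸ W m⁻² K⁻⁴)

T_eq ≈ 252 K

Flux at 0.833 AU: S = 1361/0.833² = 1960 W m⁻².
Energy balance: absorbed = emitted ⇒ πR²·S(1−A) = 4πR²·σT_eq⁴, so T_eq⁴ = S(1−A)/(4σ).
T_eq = [1960 × 0.47 / (4 × 5.67×10⁻⁸)]^(1/4) = (4.06×10⁹)^(1/4) = 252 K.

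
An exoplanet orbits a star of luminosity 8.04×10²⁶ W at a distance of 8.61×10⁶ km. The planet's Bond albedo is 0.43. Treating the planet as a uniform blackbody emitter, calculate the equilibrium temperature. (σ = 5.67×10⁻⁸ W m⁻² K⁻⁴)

T_eq ≈ 1210 K

d = 8.61×10⁶ km = 8.61×10⁹ m.
Flux: S = L/(4πd²) = 8.04×10²⁶/(4π×(8.61×10⁹)²) = 8.63×10⁵ W m⁻².
Energy balance: absorbed = emitted ⇒ πR²·S(1−A) = 4πR²·σT_eq⁴, so T_eq⁴ = S(1−A)/(4σ).
T_eq = [8.63×10⁵ × 0.57 / (4 × 5.67×10⁻⁸)]^(1/4) = (2.17×10¹²)^(1/4) = 1210 K.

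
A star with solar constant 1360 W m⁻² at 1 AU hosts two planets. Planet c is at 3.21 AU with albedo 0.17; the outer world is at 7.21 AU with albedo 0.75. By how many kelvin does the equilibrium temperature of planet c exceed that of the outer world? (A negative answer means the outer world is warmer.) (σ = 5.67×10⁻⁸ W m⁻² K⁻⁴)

ΔT ≈ 75.0 K

T_eq = [S₀(1−A)/(4σd²)]^(1/4), so T ∝ (1−A)^(1/4) / √d.
T₁ = [1360×0.83/(4×5.67×10⁻⁸×3.21²)]^(1/4) = 148.25 K.
T₂ = [1360×0.25/(4×5.67×10⁻⁸×7.21²)]^(1/4) = 73.28 K.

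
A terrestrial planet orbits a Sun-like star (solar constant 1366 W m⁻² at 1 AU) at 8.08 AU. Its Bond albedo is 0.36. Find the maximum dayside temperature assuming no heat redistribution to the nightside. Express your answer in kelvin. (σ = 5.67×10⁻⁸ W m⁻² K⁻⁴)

T_ss ≈ 124 K

Flux at 8.08 AU: S = 1366/8.08² = 20.9 W m⁻².
With no redistribution each surface element balances locally: S(1−A) = σT⁴.
T = [20.9 × 0.64 / 5.67×10⁻⁸]^(1/4) = (2.36×10⁸)^(1/4) = 124 K.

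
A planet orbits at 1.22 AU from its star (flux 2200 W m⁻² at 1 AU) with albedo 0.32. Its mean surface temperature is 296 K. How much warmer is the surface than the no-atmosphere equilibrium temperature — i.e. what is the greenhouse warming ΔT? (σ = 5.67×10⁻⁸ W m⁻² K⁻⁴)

S = 2200/1.22² = 1478 W m⁻².
T_eq = [S(1−A)/(4σ)]^(1/4) = [1478×0.68/(4×5.67×10⁻⁸)]^(1/4) = 258.0 K.
ΔT = T_surf − T_eq = 296 − 258.0.

ΔT ≈ 38.0 K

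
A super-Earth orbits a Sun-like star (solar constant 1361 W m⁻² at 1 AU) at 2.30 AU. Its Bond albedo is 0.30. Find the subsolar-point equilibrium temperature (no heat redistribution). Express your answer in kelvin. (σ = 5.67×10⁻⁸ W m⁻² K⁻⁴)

Flux at 2.30 AU: S = 1361/2.30² = 257 W m⁻².
At the subsolar point the surface absorbs S(1−A) and emits σT⁴ per unit area — no factor of 4, since only the local patch is in balance.
T = [257 × 0.70 / 5.67×10⁻⁸]^(1/4) = (3.18×10⁹)^(1/4) = 237 K.

T_ss ≈ 237 K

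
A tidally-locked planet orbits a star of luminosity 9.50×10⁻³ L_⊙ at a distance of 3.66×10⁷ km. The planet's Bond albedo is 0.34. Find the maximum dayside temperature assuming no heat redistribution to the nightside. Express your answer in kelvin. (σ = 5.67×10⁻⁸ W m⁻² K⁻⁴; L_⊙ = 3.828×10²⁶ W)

T_ss ≈ 224 K

d = 3.66×10⁷ km = 3.66×10¹⁰ m.
L = 9.50×10⁻³ × 3.828×10²⁶ = 3.64×10²⁴ W.
Flux: S = L/(4πd²) = 3.64×10²⁴/(4π×(3.66×10¹⁰)²) = 216 W m⁻².
With no redistribution each surface element balances locally: S(1−A) = σT⁴.
T = [216 × 0.66 / 5.67×10⁻⁸]^(1/4) = (2.51×10⁹)^(1/4) = 224 K.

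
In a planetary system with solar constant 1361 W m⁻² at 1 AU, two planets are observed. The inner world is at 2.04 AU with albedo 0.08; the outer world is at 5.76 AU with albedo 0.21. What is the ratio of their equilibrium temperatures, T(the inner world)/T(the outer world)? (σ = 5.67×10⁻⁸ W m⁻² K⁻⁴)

T₁/T₂ ≈ 1.746

T_eq = [S₀(1−A)/(4σd²)]^(1/4), so T ∝ (1−A)^(1/4) / √d.
T₁ = [1361×0.92/(4×5.67×10⁻⁸×2.04²)]^(1/4) = 190.85 K.
T₂ = [1361×0.79/(4×5.67×10⁻⁸×5.76²)]^(1/4) = 109.33 K.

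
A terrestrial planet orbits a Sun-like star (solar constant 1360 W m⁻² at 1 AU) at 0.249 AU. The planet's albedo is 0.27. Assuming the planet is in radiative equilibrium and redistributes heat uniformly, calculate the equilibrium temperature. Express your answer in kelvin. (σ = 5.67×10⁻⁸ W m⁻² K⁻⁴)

T_eq ≈ 515 K

Flux at 0.249 AU: S = 1360/0.249² = 2.19×10⁴ W m⁻².
Energy balance: absorbed = emitted ⇒ πR²·S(1−A) = 4πR²·σT_eq⁴, so T_eq⁴ = S(1−A)/(4σ).
T_eq = [2.19×10⁴ × 0.73 / (4 × 5.67×10⁻⁸)]^(1/4) = (7.06×10¹⁰)^(1/4) = 515 K.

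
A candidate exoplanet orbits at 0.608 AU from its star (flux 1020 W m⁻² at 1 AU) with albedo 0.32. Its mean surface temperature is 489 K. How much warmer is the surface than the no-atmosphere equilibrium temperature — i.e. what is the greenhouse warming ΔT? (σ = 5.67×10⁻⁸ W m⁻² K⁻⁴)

ΔT ≈ 187.4 K

S = 1020/0.608² = 2759 W m⁻².
T_eq = [S(1−A)/(4σ)]^(1/4) = [2759×0.68/(4×5.67×10⁻⁸)]^(1/4) = 301.6 K.
ΔT = T_surf − T_eq = 489 − 301.6.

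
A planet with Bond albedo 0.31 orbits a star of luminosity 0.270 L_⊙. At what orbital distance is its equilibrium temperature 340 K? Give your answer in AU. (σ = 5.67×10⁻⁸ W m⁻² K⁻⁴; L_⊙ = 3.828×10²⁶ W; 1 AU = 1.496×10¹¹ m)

L = 0.270 × 3.828×10²⁶ = 1.03×10²⁶ W.
From T_eq⁴ = L(1−A)/(16πσd²): d = √[L(1−A)/(16πσT_eq⁴)].
d = √[1.03×10²⁶ × 0.69 / (16π × 5.67×10⁻⁸ × (340)⁴)] = 4.33×10¹⁰ m = 0.289 AU.

d ≈ 0.289 AU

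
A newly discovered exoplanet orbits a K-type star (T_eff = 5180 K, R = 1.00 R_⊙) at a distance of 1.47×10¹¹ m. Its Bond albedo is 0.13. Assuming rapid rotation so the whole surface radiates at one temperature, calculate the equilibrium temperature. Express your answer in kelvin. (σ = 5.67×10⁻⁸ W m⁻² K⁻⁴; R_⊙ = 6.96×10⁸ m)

R_⋆ = 1.00 × 6.96×10⁸ = 6.96×10⁸ m.
L = 4πR_⋆²σT_⋆⁴ = 4π(6.96×10⁸)² × 5.67×10⁻⁸ × (5180)⁴ = 2.49×10²⁶ W.
S = L/(4πd²) = 915 W m⁻².
Energy balance: absorbed = emitted ⇒ πR²·S(1−A) = 4πR²·σT_eq⁴, so T_eq⁴ = S(1−A)/(4σ).
T_eq = [915 × 0.87 / (4 × 5.67×10⁻⁸)]^(1/4) = (3.51×10⁹)^(1/4) = 243 K.

T_eq ≈ 243 K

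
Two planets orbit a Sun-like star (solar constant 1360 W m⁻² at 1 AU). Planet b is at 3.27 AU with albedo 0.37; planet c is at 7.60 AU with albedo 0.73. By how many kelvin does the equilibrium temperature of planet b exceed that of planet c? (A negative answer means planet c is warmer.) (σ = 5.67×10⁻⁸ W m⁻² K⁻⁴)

T_eq = [S₀(1−A)/(4σd²)]^(1/4), so T ∝ (1−A)^(1/4) / √d.
T₁ = [1360×0.63/(4×5.67×10⁻⁸×3.27²)]^(1/4) = 137.10 K.
T₂ = [1360×0.27/(4×5.67×10⁻⁸×7.60²)]^(1/4) = 72.76 K.

ΔT ≈ 64.3 K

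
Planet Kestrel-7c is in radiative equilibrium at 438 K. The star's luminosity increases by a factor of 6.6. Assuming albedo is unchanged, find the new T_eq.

T_eq ∝ L^(1/4) · d^(−1/2).
T′ = 438 × 6.6^(1/4) = 702 K.

T_eq ≈ 702 K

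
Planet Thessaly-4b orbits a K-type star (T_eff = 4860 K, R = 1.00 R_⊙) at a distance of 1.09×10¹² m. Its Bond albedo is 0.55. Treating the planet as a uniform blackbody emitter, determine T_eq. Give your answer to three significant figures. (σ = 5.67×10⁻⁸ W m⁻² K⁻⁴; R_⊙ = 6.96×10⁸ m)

R_⋆ = 1.00 × 6.96×10⁸ = 6.96×10⁸ m.
L = 4πR_⋆²σT_⋆⁴ = 4π(6.96×10⁸)² × 5.67×10⁻⁸ × (4860)⁴ = 1.93×10²⁶ W.
S = L/(4πd²) = 12.9 W m⁻².
Energy balance: absorbed = emitted ⇒ πR²·S(1−A) = 4πR²·σT_eq⁴, so T_eq⁴ = S(1−A)/(4σ).
T_eq = [12.9 × 0.45 / (4 × 5.67×10⁻⁸)]^(1/4) = (2.56×10⁷)^(1/4) = 71.1 K.

T_eq ≈ 71.1 K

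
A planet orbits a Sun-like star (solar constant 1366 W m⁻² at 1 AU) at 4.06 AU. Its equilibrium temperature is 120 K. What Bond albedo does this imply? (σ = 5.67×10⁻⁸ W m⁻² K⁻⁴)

Flux at 4.06 AU: S = 1366/4.06² = 82.9 W m⁻².
From T_eq⁴ = S(1−A)/(4σ): 1−A = 4σT_eq⁴/S.
1−A = 4 × 5.67×10⁻⁸ × (120)⁴ / 82.9 = 0.568.

A ≈ 0.43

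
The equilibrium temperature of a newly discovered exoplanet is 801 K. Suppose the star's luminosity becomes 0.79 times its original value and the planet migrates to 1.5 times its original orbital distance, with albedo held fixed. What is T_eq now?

T_eq ∝ L^(1/4) · d^(−1/2).
T′ = 801 × 0.79^(1/4) / 1.5^(1/2) = 617 K.

T_eq ≈ 617 K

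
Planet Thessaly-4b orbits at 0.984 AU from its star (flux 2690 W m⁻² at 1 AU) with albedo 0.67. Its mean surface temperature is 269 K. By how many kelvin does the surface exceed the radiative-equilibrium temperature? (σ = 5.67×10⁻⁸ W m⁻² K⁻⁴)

S = 2690/0.984² = 2778 W m⁻².
T_eq = [S(1−A)/(4σ)]^(1/4) = [2778×0.33/(4×5.67×10⁻⁸)]^(1/4) = 252.1 K.
ΔT = T_surf − T_eq = 269 − 252.1.

ΔT ≈ 16.9 K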